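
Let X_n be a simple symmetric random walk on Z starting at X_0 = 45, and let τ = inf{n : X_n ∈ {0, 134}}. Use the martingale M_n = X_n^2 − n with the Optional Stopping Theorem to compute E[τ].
E[τ] = 4005

M_n = X_n^2 − n is a martingale (since E[X_{n+1}^2 | F_n] = X_n^2 + 1). By OST (τ has finite mean in a bounded region), E[M_τ] = E[M_0] = X_0^2 − 0 = 45^2 = 2025. Also E[M_τ] = E[X_τ^2] − E[τ]. The walk exits at 0 or 134, with P(hit 134 first) = 45/134, so E[X_τ^2] = 134^2 · 45/134 + 0 = 6030. Thus E[τ] = E[X_τ^2] − E[M_τ] = 6030 − 2025 = 4005 = 45(134 − 45) = 4005.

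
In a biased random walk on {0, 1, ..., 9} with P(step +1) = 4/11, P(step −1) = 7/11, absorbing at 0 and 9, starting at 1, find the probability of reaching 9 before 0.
P(hit 9 before 0) = (1 − (7/4)^1) / (1 − (7/4)^9) = 65536/13363821

Let u_k denote P(reach 9 before 0 | start at k). Boundary: u_0 = 0, u_9 = 1. Recurrence: u_k = 4/11·u_{k+1} + 7/11·u_{k-1} for 1 ≤ k ≤ 8. Try u_k = A + B·r^k with r = q/p = (7/11)/(4/11) = 7/4. Substitution satisfies the recurrence; boundary conditions give:
  u_k = (1 − r^k) / (1 − r^N) = (1 − (7/4)^1) / (1 − (7/4)^9) = 65536/13363821.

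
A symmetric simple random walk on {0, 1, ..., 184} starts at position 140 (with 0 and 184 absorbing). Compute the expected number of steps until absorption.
E[τ | X_0 = 140] = 6160

Let v_k = E[τ | X_0 = k]. Boundary: v_0 = v_184 = 0. Recurrence: v_k = 1 + (v_{k-1} + v_{k+1})/2 for 1 ≤ k ≤ 183. The particular solution to v_k − (v_{k-1} + v_{k+1})/2 = 1 is v_k = −k^2. Adding homogeneous solution A + B k and matching boundaries gives v_k = k (184 − k). Substituting k = 140: v_140 = 140 · 44 = 6160.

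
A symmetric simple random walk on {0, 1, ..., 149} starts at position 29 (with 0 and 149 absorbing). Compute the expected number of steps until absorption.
E[τ | X_0 = 29] = 3480

Let v_k = E[τ | X_0 = k]. Boundary: v_0 = v_149 = 0. Recurrence: v_k = 1 + (v_{k-1} + v_{k+1})/2 for 1 ≤ k ≤ 148. The particular solution to v_k − (v_{k-1} + v_{k+1})/2 = 1 is v_k = −k^2. Adding homogeneous solution A + B k and matching boundaries gives v_k = k (149 − k). Substituting k = 29: v_29 = 29 · 120 = 3480.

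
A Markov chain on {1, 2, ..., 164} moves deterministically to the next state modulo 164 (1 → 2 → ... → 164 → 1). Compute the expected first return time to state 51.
E[T_51 | X_0 = 51] = 164

The chain cycles deterministically, so starting at state 51 it returns in exactly 164 steps. Equivalently, the stationary distribution is uniform π_j = 1/164 for every state j, so by Kac's formula E[T_51] = 1/π_51 = 164.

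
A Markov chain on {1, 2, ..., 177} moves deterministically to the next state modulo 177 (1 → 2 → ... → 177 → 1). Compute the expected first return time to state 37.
E[T_37 | X_0 = 37] = 177

The chain cycles deterministically, so starting at state 37 it returns in exactly 177 steps. Equivalently, the stationary distribution is uniform π_j = 1/177 for every state j, so by Kac's formula E[T_37] = 1/π_37 = 177.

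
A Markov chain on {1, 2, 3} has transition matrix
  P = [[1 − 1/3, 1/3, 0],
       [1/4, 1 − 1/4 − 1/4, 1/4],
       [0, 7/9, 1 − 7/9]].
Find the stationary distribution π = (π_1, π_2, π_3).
π = (21/58, 14/29, 9/58)

This is a birth-death chain on three states, which satisfies detailed balance: π_1 · P_{12} = π_2 · P_{21} and π_2 · P_{23} = π_3 · P_{32}.
From π_1 · 1/3 = π_2 · 1/4: π_2/π_1 = (1/3)/(1/4) = 4/3.
From π_2 · 1/4 = π_3 · 7/9: π_3/π_2 = (1/4)/(7/9) = 9/28.
Take π_1 proportional to 1; then unnormalized π = (1, 4/3, 3/7). Normalize by dividing by the sum 58/21:
  π = (21/58, 14/29, 9/58).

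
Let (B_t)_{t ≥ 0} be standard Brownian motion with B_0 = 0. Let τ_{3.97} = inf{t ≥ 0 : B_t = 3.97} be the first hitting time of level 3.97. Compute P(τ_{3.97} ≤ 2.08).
P(τ_{3.97} ≤ 2.08) = 2(1 − Φ(3.97/√2.08)) = 2(1 − Φ(2.7527)) ≈ 0.0059

By the reflection principle for standard BM, P(τ_b ≤ t) = 2 · P(B_t ≥ b). Since B_t ~ N(0, t), P(B_t ≥ 3.97) = 1 − Φ(3.97/√t) = 1 − Φ(3.97/√2.08) = 1 − Φ(2.7527) ≈ 0.00296. Doubling: P(τ_{3.97} ≤ 2.08) ≈ 2 · 0.00296 = 0.00592 ≈ 0.0059.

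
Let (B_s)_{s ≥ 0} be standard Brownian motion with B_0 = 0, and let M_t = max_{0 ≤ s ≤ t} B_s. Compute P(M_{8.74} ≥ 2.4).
P(M_{8.74} ≥ 2.4) = 2·P(B_{8.74} ≥ 2.4) = 2(1 − Φ(2.4/√8.74)) ≈ 0.4169

By the reflection principle for Brownian motion, P(M_t ≥ a) = 2 · P(B_t ≥ a) for a ≥ 0. Since B_t ~ N(0, t), P(B_t ≥ 2.4) = 1 − Φ(2.4/√t) = 1 − Φ(2.4/√8.74) = 1 − Φ(0.8118). So
  P(M_{8.74} ≥ 2.4) = 2(1 − Φ(0.8118)) ≈ 0.4169.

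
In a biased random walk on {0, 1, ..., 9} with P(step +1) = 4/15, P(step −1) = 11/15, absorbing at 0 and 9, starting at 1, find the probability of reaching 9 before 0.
P(hit 9 before 0) = (1 − (11/4)^1) / (1 − (11/4)^9) = 65536/336812221

Let u_k denote P(reach 9 before 0 | start at k). Boundary: u_0 = 0, u_9 = 1. Recurrence: u_k = 4/15·u_{k+1} + 11/15·u_{k-1} for 1 ≤ k ≤ 8. Try u_k = A + B·r^k with r = q/p = (11/15)/(4/15) = 11/4. Substitution satisfies the recurrence; boundary conditions give:
  u_k = (1 − r^k) / (1 − r^N) = (1 − (11/4)^1) / (1 − (11/4)^9) = 65536/336812221.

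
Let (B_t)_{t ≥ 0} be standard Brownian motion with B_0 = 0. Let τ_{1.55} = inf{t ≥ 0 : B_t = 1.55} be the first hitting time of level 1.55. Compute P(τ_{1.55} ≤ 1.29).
P(τ_{1.55} ≤ 1.29) = 2(1 − Φ(1.55/√1.29)) = 2(1 − Φ(1.3647)) ≈ 0.1723

By the reflection principle for standard BM, P(τ_b ≤ t) = 2 · P(B_t ≥ b). Since B_t ~ N(0, t), P(B_t ≥ 1.55) = 1 − Φ(1.55/√t) = 1 − Φ(1.55/√1.29) = 1 − Φ(1.3647) ≈ 0.08617. Doubling: P(τ_{1.55} ≤ 1.29) ≈ 2 · 0.08617 = 0.17234 ≈ 0.1723.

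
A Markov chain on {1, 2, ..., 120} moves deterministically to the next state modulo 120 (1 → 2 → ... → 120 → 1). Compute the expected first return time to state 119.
E[T_119 | X_0 = 119] = 120

The chain cycles deterministically, so starting at state 119 it returns in exactly 120 steps. Equivalently, the stationary distribution is uniform π_j = 1/120 for every state j, so by Kac's formula E[T_119] = 1/π_119 = 120.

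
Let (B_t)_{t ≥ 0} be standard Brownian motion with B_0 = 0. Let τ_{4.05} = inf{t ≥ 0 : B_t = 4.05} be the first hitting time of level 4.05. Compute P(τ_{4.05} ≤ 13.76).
P(τ_{4.05} ≤ 13.76) = 2(1 − Φ(4.05/√13.76)) = 2(1 − Φ(1.0918)) ≈ 0.2749

By the reflection principle for standard BM, P(τ_b ≤ t) = 2 · P(B_t ≥ b). Since B_t ~ N(0, t), P(B_t ≥ 4.05) = 1 − Φ(4.05/√t) = 1 − Φ(4.05/√13.76) = 1 − Φ(1.0918) ≈ 0.13746. Doubling: P(τ_{4.05} ≤ 13.76) ≈ 2 · 0.13746 = 0.27492 ≈ 0.2749.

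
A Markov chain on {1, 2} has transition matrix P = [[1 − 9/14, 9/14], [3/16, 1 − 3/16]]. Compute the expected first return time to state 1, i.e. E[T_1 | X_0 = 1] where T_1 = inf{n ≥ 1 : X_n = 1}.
E[T_1 | X_0 = 1] = 1/π_1 = 31/7

For an irreducible recurrent Markov chain with stationary distribution π, E[T_i | X_0 = i] = 1/π_i (Kac's formula). Here π_1 = (3/16)/(9/14 + 3/16) = (3/16)/(93/112) = 7/31, so E[T_1 | X_0 = 1] = 1/π_1 = (9/14 + 3/16)/(3/16) = (93/112)/(3/16) = 31/7.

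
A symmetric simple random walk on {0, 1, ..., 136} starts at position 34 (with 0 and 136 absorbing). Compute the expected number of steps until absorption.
E[τ | X_0 = 34] = 3468

Let v_k = E[τ | X_0 = k]. Boundary: v_0 = v_136 = 0. Recurrence: v_k = 1 + (v_{k-1} + v_{k+1})/2 for 1 ≤ k ≤ 135. The particular solution to v_k − (v_{k-1} + v_{k+1})/2 = 1 is v_k = −k^2. Adding homogeneous solution A + B k and matching boundaries gives v_k = k (136 − k). Substituting k = 34: v_34 = 34 · 102 = 3468.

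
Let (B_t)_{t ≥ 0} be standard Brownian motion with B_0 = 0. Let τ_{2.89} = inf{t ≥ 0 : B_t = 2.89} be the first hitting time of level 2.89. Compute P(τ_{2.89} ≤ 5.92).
P(τ_{2.89} ≤ 5.92) = 2(1 − Φ(2.89/√5.92)) = 2(1 − Φ(1.1878)) ≈ 0.2349

By the reflection principle for standard BM, P(τ_b ≤ t) = 2 · P(B_t ≥ b). Since B_t ~ N(0, t), P(B_t ≥ 2.89) = 1 − Φ(2.89/√t) = 1 − Φ(2.89/√5.92) = 1 − Φ(1.1878) ≈ 0.11746. Doubling: P(τ_{2.89} ≤ 5.92) ≈ 2 · 0.11746 = 0.23492 ≈ 0.2349.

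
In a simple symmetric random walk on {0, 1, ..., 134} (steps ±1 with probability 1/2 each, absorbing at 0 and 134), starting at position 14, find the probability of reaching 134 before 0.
P(hit 134 before 0) = 14/134 = 7/67

Let u_k = P(hit 134 before 0 | start at k). Then u_0 = 0, u_134 = 1, and u_k = u_{k-1}/2 + u_{k+1}/2 for 1 ≤ k ≤ 133. This harmonic recurrence is solved by u_k = k/134, giving u_14 = 14/134 = 7/67.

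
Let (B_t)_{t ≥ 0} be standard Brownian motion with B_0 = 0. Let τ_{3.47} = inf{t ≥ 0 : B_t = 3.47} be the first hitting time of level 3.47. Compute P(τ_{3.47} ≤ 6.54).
P(τ_{3.47} ≤ 6.54) = 2(1 − Φ(3.47/√6.54)) = 2(1 − Φ(1.3569)) ≈ 0.1748

By the reflection principle for standard BM, P(τ_b ≤ t) = 2 · P(B_t ≥ b). Since B_t ~ N(0, t), P(B_t ≥ 3.47) = 1 − Φ(3.47/√t) = 1 − Φ(3.47/√6.54) = 1 − Φ(1.3569) ≈ 0.08741. Doubling: P(τ_{3.47} ≤ 6.54) ≈ 2 · 0.08741 = 0.17482 ≈ 0.1748.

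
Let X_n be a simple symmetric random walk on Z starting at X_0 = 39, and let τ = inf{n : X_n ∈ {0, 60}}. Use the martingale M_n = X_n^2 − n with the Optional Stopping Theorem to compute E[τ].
E[τ] = 819

M_n = X_n^2 − n is a martingale (since E[X_{n+1}^2 | F_n] = X_n^2 + 1). By OST (τ has finite mean in a bounded region), E[M_τ] = E[M_0] = X_0^2 − 0 = 39^2 = 1521. Also E[M_τ] = E[X_τ^2] − E[τ]. The walk exits at 0 or 60, with P(hit 60 first) = 39/60, so E[X_τ^2] = 60^2 · 39/60 + 0 = 2340. Thus E[τ] = E[X_τ^2] − E[M_τ] = 2340 − 1521 = 819 = 39(60 − 39) = 819.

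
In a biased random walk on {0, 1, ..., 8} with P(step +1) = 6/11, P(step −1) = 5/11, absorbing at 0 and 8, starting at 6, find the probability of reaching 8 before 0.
P(hit 8 before 0) = (1 − (5/6)^6) / (1 − (5/6)^8) = 101556/117181

Let u_k denote P(reach 8 before 0 | start at k). Boundary: u_0 = 0, u_8 = 1. Recurrence: u_k = 6/11·u_{k+1} + 5/11·u_{k-1} for 1 ≤ k ≤ 7. Try u_k = A + B·r^k with r = q/p = (5/11)/(6/11) = 5/6. Substitution satisfies the recurrence; boundary conditions give:
  u_k = (1 − r^k) / (1 − r^N) = (1 − (5/6)^6) / (1 − (5/6)^8) = 101556/117181.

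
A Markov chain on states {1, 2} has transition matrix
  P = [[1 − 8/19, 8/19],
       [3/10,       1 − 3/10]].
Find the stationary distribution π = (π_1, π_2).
π_1 = 57/137, π_2 = 80/137

Solve πP = π with π_1 + π_2 = 1. From πP = π: π_1 · (1 − 8/19) + π_2 · 3/10 = π_1 ⇒ π_2 · 3/10 = π_1 · 8/19 ⇒ π_2/π_1 = (8/19)/(3/10) = 80/57. Together with π_1 + π_2 = 1:
  π_1 = (3/10)/(8/19 + 3/10) = (3/10)/(137/190) = 57/137,
  π_2 = (8/19)/(8/19 + 3/10) = (8/19)/(137/190) = 80/137.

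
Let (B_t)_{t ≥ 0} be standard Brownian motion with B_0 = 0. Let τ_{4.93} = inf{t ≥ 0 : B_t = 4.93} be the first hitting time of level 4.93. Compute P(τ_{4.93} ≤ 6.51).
P(τ_{4.93} ≤ 6.51) = 2(1 − Φ(4.93/√6.51)) = 2(1 − Φ(1.9322)) ≈ 0.0533

By the reflection principle for standard BM, P(τ_b ≤ t) = 2 · P(B_t ≥ b). Since B_t ~ N(0, t), P(B_t ≥ 4.93) = 1 − Φ(4.93/√t) = 1 − Φ(4.93/√6.51) = 1 − Φ(1.9322) ≈ 0.02667. Doubling: P(τ_{4.93} ≤ 6.51) ≈ 2 · 0.02667 = 0.05334 ≈ 0.0533.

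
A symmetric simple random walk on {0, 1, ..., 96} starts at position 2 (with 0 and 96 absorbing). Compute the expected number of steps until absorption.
E[τ | X_0 = 2] = 188

Let v_k = E[τ | X_0 = k]. Boundary: v_0 = v_96 = 0. Recurrence: v_k = 1 + (v_{k-1} + v_{k+1})/2 for 1 ≤ k ≤ 95. The particular solution to v_k − (v_{k-1} + v_{k+1})/2 = 1 is v_k = −k^2. Adding homogeneous solution A + B k and matching boundaries gives v_k = k (96 − k). Substituting k = 2: v_2 = 2 · 94 = 188.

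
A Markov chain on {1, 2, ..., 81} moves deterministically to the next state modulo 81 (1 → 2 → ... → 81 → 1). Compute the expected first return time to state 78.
E[T_78 | X_0 = 78] = 81

The chain cycles deterministically, so starting at state 78 it returns in exactly 81 steps. Equivalently, the stationary distribution is uniform π_j = 1/81 for every state j, so by Kac's formula E[T_78] = 1/π_78 = 81.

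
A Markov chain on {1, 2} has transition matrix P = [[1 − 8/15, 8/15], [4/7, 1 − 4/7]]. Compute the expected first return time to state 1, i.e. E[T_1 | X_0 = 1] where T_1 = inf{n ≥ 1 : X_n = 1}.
E[T_1 | X_0 = 1] = 1/π_1 = 29/15

For an irreducible recurrent Markov chain with stationary distribution π, E[T_i | X_0 = i] = 1/π_i (Kac's formula). Here π_1 = (4/7)/(8/15 + 4/7) = (4/7)/(116/105) = 15/29, so E[T_1 | X_0 = 1] = 1/π_1 = (8/15 + 4/7)/(4/7) = (116/105)/(4/7) = 29/15.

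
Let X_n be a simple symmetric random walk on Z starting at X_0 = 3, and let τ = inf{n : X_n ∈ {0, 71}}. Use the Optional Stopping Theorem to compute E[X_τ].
E[X_τ] = 3

X_n is a martingale and τ is a bounded-mean stopping time (indeed τ is finite a.s. with bounded expectation since the walk is in a bounded region). By the OST, E[X_τ] = E[X_0] = 3. Equivalently: E[X_τ] = 71 · P(hit 71 first) + 0 · P(hit 0 first) = 71 · (3/71) = 3.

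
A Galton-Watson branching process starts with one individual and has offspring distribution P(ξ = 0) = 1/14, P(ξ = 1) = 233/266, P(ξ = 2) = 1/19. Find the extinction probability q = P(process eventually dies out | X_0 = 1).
q = 1

Mean offspring μ = 0·1/14 + 1·233/266 + 2·1/19 = 261/266 ≤ 1. For μ ≤ 1 with offspring not concentrated at 1, the Galton-Watson process goes extinct almost surely, so q = 1.
(Algebraic check: The pgf is f(s) = 1/14 + 233/266·s + 1/19·s². The extinction probability q is the smallest fixed point of f in [0, 1]. Setting s = f(s):
  1/19·s² + (233/266 − 1)·s + 1/14 = 0
  1/19·s² − (1/14 + 1/19)·s + 1/14 = 0
which factors as (s − 1)·(1/19·s − 1/14) = 0, giving roots s = 1 and s = (1/14)/(1/19) = 19/14. Since 19/14 ≥ 1, the smallest root in [0, 1] is s = 1.)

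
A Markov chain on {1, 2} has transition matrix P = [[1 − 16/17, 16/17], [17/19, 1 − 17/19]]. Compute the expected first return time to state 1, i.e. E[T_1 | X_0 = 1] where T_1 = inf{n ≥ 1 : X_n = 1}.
E[T_1 | X_0 = 1] = 1/π_1 = 593/289

For an irreducible recurrent Markov chain with stationary distribution π, E[T_i | X_0 = i] = 1/π_i (Kac's formula). Here π_1 = (17/19)/(16/17 + 17/19) = (17/19)/(593/323) = 289/593, so E[T_1 | X_0 = 1] = 1/π_1 = (16/17 + 17/19)/(17/19) = (593/323)/(17/19) = 593/289.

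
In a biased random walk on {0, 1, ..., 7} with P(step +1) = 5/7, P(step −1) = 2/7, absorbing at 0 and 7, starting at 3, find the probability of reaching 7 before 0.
P(hit 7 before 0) = (1 − (2/5)^3) / (1 − (2/5)^7) = 24375/25999

Let u_k denote P(reach 7 before 0 | start at k). Boundary: u_0 = 0, u_7 = 1. Recurrence: u_k = 5/7·u_{k+1} + 2/7·u_{k-1} for 1 ≤ k ≤ 6. Try u_k = A + B·r^k with r = q/p = (2/7)/(5/7) = 2/5. Substitution satisfies the recurrence; boundary conditions give:
  u_k = (1 − r^k) / (1 − r^N) = (1 − (2/5)^3) / (1 − (2/5)^7) = 24375/25999.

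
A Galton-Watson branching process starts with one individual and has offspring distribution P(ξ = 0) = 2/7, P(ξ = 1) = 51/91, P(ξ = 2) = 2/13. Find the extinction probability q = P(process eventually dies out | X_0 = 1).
q = 1

Mean offspring μ = 0·2/7 + 1·51/91 + 2·2/13 = 79/91 ≤ 1. For μ ≤ 1 with offspring not concentrated at 1, the Galton-Watson process goes extinct almost surely, so q = 1.
(Algebraic check: The pgf is f(s) = 2/7 + 51/91·s + 2/13·s². The extinction probability q is the smallest fixed point of f in [0, 1]. Setting s = f(s):
  2/13·s² + (51/91 − 1)·s + 2/7 = 0
  2/13·s² − (2/7 + 2/13)·s + 2/7 = 0
which factors as (s − 1)·(2/13·s − 2/7) = 0, giving roots s = 1 and s = (2/7)/(2/13) = 13/7. Since 13/7 ≥ 1, the smallest root in [0, 1] is s = 1.)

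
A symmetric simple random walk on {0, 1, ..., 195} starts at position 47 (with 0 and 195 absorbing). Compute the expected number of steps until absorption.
E[τ | X_0 = 47] = 6956

Let v_k = E[τ | X_0 = k]. Boundary: v_0 = v_195 = 0. Recurrence: v_k = 1 + (v_{k-1} + v_{k+1})/2 for 1 ≤ k ≤ 194. The particular solution to v_k − (v_{k-1} + v_{k+1})/2 = 1 is v_k = −k^2. Adding homogeneous solution A + B k and matching boundaries gives v_k = k (195 − k). Substituting k = 47: v_47 = 47 · 148 = 6956.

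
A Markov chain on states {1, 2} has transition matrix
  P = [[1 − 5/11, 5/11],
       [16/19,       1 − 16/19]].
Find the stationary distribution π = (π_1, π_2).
π_1 = 176/271, π_2 = 95/271

Solve πP = π with π_1 + π_2 = 1. From πP = π: π_1 · (1 − 5/11) + π_2 · 16/19 = π_1 ⇒ π_2 · 16/19 = π_1 · 5/11 ⇒ π_2/π_1 = (5/11)/(16/19) = 95/176. Together with π_1 + π_2 = 1:
  π_1 = (16/19)/(5/11 + 16/19) = (16/19)/(271/209) = 176/271,
  π_2 = (5/11)/(5/11 + 16/19) = (5/11)/(271/209) = 95/271.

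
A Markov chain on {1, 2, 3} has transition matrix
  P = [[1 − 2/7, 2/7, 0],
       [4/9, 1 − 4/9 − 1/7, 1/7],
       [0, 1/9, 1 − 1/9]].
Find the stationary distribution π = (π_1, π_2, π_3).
π = (49/121, 63/242, 81/242)

This is a birth-death chain on three states, which satisfies detailed balance: π_1 · P_{12} = π_2 · P_{21} and π_2 · P_{23} = π_3 · P_{32}.
From π_1 · 2/7 = π_2 · 4/9: π_2/π_1 = (2/7)/(4/9) = 9/14.
From π_2 · 1/7 = π_3 · 1/9: π_3/π_2 = (1/7)/(1/9) = 9/7.
Take π_1 proportional to 1; then unnormalized π = (1, 9/14, 81/98). Normalize by dividing by the sum 121/49:
  π = (49/121, 63/242, 81/242).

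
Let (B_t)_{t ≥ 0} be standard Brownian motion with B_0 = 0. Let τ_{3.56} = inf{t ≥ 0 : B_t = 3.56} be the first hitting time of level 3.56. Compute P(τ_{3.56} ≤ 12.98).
P(τ_{3.56} ≤ 12.98) = 2(1 − Φ(3.56/√12.98)) = 2(1 − Φ(0.9881)) ≈ 0.3231

By the reflection principle for standard BM, P(τ_b ≤ t) = 2 · P(B_t ≥ b). Since B_t ~ N(0, t), P(B_t ≥ 3.56) = 1 − Φ(3.56/√t) = 1 − Φ(3.56/√12.98) = 1 − Φ(0.9881) ≈ 0.16155. Doubling: P(τ_{3.56} ≤ 12.98) ≈ 2 · 0.16155 = 0.32310 ≈ 0.3231.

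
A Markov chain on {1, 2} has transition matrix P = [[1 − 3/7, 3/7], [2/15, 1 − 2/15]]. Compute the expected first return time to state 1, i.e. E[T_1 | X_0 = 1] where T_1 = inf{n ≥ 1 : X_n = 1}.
E[T_1 | X_0 = 1] = 1/π_1 = 59/14

For an irreducible recurrent Markov chain with stationary distribution π, E[T_i | X_0 = i] = 1/π_i (Kac's formula). Here π_1 = (2/15)/(3/7 + 2/15) = (2/15)/(59/105) = 14/59, so E[T_1 | X_0 = 1] = 1/π_1 = (3/7 + 2/15)/(2/15) = (59/105)/(2/15) = 59/14.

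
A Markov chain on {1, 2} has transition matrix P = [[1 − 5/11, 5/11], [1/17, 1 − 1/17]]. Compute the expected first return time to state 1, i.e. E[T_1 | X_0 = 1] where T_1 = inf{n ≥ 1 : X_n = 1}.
E[T_1 | X_0 = 1] = 1/π_1 = 96/11

For an irreducible recurrent Markov chain with stationary distribution π, E[T_i | X_0 = i] = 1/π_i (Kac's formula). Here π_1 = (1/17)/(5/11 + 1/17) = (1/17)/(96/187) = 11/96, so E[T_1 | X_0 = 1] = 1/π_1 = (5/11 + 1/17)/(1/17) = (96/187)/(1/17) = 96/11.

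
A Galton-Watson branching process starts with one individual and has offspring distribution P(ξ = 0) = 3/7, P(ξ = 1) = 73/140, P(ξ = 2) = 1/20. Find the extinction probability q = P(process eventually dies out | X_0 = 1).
q = 1

Mean offspring μ = 0·3/7 + 1·73/140 + 2·1/20 = 87/140 ≤ 1. For μ ≤ 1 with offspring not concentrated at 1, the Galton-Watson process goes extinct almost surely, so q = 1.
(Algebraic check: The pgf is f(s) = 3/7 + 73/140·s + 1/20·s². The extinction probability q is the smallest fixed point of f in [0, 1]. Setting s = f(s):
  1/20·s² + (73/140 − 1)·s + 3/7 = 0
  1/20·s² − (3/7 + 1/20)·s + 3/7 = 0
which factors as (s − 1)·(1/20·s − 3/7) = 0, giving roots s = 1 and s = (3/7)/(1/20) = 60/7. Since 60/7 ≥ 1, the smallest root in [0, 1] is s = 1.)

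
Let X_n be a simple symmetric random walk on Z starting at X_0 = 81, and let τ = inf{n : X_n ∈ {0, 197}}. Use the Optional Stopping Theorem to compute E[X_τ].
E[X_τ] = 81

X_n is a martingale and τ is a bounded-mean stopping time (indeed τ is finite a.s. with bounded expectation since the walk is in a bounded region). By the OST, E[X_τ] = E[X_0] = 81. Equivalently: E[X_τ] = 197 · P(hit 197 first) + 0 · P(hit 0 first) = 197 · (81/197) = 81.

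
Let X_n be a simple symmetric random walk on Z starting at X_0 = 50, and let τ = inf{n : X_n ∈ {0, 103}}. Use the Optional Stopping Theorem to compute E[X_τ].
E[X_τ] = 50

X_n is a martingale and τ is a bounded-mean stopping time (indeed τ is finite a.s. with bounded expectation since the walk is in a bounded region). By the OST, E[X_τ] = E[X_0] = 50. Equivalently: E[X_τ] = 103 · P(hit 103 first) + 0 · P(hit 0 first) = 103 · (50/103) = 50.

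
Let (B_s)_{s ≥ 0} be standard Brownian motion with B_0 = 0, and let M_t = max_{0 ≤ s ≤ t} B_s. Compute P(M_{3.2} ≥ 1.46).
P(M_{3.2} ≥ 1.46) = 2·P(B_{3.2} ≥ 1.46) = 2(1 − Φ(1.46/√3.2)) ≈ 0.4144

By the reflection principle for Brownian motion, P(M_t ≥ a) = 2 · P(B_t ≥ a) for a ≥ 0. Since B_t ~ N(0, t), P(B_t ≥ 1.46) = 1 − Φ(1.46/√t) = 1 − Φ(1.46/√3.2) = 1 − Φ(0.8162). So
  P(M_{3.2} ≥ 1.46) = 2(1 − Φ(0.8162)) ≈ 0.4144.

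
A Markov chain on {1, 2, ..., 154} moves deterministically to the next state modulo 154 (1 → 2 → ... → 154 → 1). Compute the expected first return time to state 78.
E[T_78 | X_0 = 78] = 154

The chain cycles deterministically, so starting at state 78 it returns in exactly 154 steps. Equivalently, the stationary distribution is uniform π_j = 1/154 for every state j, so by Kac's formula E[T_78] = 1/π_78 = 154.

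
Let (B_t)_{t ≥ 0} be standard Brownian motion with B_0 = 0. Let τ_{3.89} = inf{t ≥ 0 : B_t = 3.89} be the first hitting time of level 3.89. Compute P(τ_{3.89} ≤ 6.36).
P(τ_{3.89} ≤ 6.36) = 2(1 − Φ(3.89/√6.36)) = 2(1 − Φ(1.5425)) ≈ 0.1230

By the reflection principle for standard BM, P(τ_b ≤ t) = 2 · P(B_t ≥ b). Since B_t ~ N(0, t), P(B_t ≥ 3.89) = 1 − Φ(3.89/√t) = 1 − Φ(3.89/√6.36) = 1 − Φ(1.5425) ≈ 0.06148. Doubling: P(τ_{3.89} ≤ 6.36) ≈ 2 · 0.06148 = 0.12296 ≈ 0.1230.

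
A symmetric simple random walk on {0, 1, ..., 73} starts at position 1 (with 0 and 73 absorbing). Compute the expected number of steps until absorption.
E[τ | X_0 = 1] = 72

Let v_k = E[τ | X_0 = k]. Boundary: v_0 = v_73 = 0. Recurrence: v_k = 1 + (v_{k-1} + v_{k+1})/2 for 1 ≤ k ≤ 72. The particular solution to v_k − (v_{k-1} + v_{k+1})/2 = 1 is v_k = −k^2. Adding homogeneous solution A + B k and matching boundaries gives v_k = k (73 − k). Substituting k = 1: v_1 = 1 · 72 = 72.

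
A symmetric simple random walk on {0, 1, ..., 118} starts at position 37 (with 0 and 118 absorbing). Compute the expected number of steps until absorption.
E[τ | X_0 = 37] = 2997

Let v_k = E[τ | X_0 = k]. Boundary: v_0 = v_118 = 0. Recurrence: v_k = 1 + (v_{k-1} + v_{k+1})/2 for 1 ≤ k ≤ 117. The particular solution to v_k − (v_{k-1} + v_{k+1})/2 = 1 is v_k = −k^2. Adding homogeneous solution A + B k and matching boundaries gives v_k = k (118 − k). Substituting k = 37: v_37 = 37 · 81 = 2997.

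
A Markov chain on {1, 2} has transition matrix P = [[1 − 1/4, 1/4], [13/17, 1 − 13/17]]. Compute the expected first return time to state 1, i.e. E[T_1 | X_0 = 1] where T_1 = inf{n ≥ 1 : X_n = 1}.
E[T_1 | X_0 = 1] = 1/π_1 = 69/52

For an irreducible recurrent Markov chain with stationary distribution π, E[T_i | X_0 = i] = 1/π_i (Kac's formula). Here π_1 = (13/17)/(1/4 + 13/17) = (13/17)/(69/68) = 52/69, so E[T_1 | X_0 = 1] = 1/π_1 = (1/4 + 13/17)/(13/17) = (69/68)/(13/17) = 69/52.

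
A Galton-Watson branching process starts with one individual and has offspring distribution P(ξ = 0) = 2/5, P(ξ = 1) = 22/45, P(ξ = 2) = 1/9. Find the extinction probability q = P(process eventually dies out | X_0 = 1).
q = 1

Mean offspring μ = 0·2/5 + 1·22/45 + 2·1/9 = 32/45 ≤ 1. For μ ≤ 1 with offspring not concentrated at 1, the Galton-Watson process goes extinct almost surely, so q = 1.
(Algebraic check: The pgf is f(s) = 2/5 + 22/45·s + 1/9·s². The extinction probability q is the smallest fixed point of f in [0, 1]. Setting s = f(s):
  1/9·s² + (22/45 − 1)·s + 2/5 = 0
  1/9·s² − (2/5 + 1/9)·s + 2/5 = 0
which factors as (s − 1)·(1/9·s − 2/5) = 0, giving roots s = 1 and s = (2/5)/(1/9) = 18/5. Since 18/5 ≥ 1, the smallest root in [0, 1] is s = 1.)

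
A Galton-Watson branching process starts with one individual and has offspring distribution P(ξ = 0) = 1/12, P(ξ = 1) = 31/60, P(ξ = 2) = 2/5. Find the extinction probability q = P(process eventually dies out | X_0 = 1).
q = 5/24

The pgf is f(s) = 1/12 + 31/60·s + 2/5·s². The extinction probability q is the smallest fixed point of f in [0, 1]. Setting s = f(s):
  2/5·s² + (31/60 − 1)·s + 1/12 = 0
  2/5·s² − (1/12 + 2/5)·s + 1/12 = 0
which factors as (s − 1)·(2/5·s − 1/12) = 0, giving roots s = 1 and s = (1/12)/(2/5) = 5/24.
Mean offspring μ = 31/60 + 2·2/5 = 79/60 > 1 (supercritical), so q < 1. The extinction probability is the smaller root: q = (1/12)/(2/5) = 5/24.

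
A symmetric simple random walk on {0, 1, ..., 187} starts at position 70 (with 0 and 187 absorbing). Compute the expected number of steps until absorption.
E[τ | X_0 = 70] = 8190

Let v_k = E[τ | X_0 = k]. Boundary: v_0 = v_187 = 0. Recurrence: v_k = 1 + (v_{k-1} + v_{k+1})/2 for 1 ≤ k ≤ 186. The particular solution to v_k − (v_{k-1} + v_{k+1})/2 = 1 is v_k = −k^2. Adding homogeneous solution A + B k and matching boundaries gives v_k = k (187 − k). Substituting k = 70: v_70 = 70 · 117 = 8190.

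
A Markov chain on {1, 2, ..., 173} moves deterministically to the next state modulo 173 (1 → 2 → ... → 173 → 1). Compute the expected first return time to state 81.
E[T_81 | X_0 = 81] = 173

The chain cycles deterministically, so starting at state 81 it returns in exactly 173 steps. Equivalently, the stationary distribution is uniform π_j = 1/173 for every state j, so by Kac's formula E[T_81] = 1/π_81 = 173.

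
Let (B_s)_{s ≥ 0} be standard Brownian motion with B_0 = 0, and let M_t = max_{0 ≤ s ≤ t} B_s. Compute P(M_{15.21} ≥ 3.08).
P(M_{15.21} ≥ 3.08) = 2·P(B_{15.21} ≥ 3.08) = 2(1 − Φ(3.08/√15.21)) ≈ 0.4297

By the reflection principle for Brownian motion, P(M_t ≥ a) = 2 · P(B_t ≥ a) for a ≥ 0. Since B_t ~ N(0, t), P(B_t ≥ 3.08) = 1 − Φ(3.08/√t) = 1 − Φ(3.08/√15.21) = 1 − Φ(0.7897). So
  P(M_{15.21} ≥ 3.08) = 2(1 − Φ(0.7897)) ≈ 0.4297.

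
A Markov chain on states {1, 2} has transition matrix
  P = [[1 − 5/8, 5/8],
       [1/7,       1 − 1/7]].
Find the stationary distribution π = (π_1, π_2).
π_1 = 8/43, π_2 = 35/43

Solve πP = π with π_1 + π_2 = 1. From πP = π: π_1 · (1 − 5/8) + π_2 · 1/7 = π_1 ⇒ π_2 · 1/7 = π_1 · 5/8 ⇒ π_2/π_1 = (5/8)/(1/7) = 35/8. Together with π_1 + π_2 = 1:
  π_1 = (1/7)/(5/8 + 1/7) = (1/7)/(43/56) = 8/43,
  π_2 = (5/8)/(5/8 + 1/7) = (5/8)/(43/56) = 35/43.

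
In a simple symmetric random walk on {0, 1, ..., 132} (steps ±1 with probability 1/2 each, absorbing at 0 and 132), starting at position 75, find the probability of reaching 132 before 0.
P(hit 132 before 0) = 75/132 = 25/44

Let u_k = P(hit 132 before 0 | start at k). Then u_0 = 0, u_132 = 1, and u_k = u_{k-1}/2 + u_{k+1}/2 for 1 ≤ k ≤ 131. This harmonic recurrence is solved by u_k = k/132, giving u_75 = 75/132 = 25/44.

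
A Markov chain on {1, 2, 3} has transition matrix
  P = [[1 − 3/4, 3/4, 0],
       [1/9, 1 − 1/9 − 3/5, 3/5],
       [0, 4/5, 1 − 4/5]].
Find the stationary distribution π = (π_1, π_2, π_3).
π = (16/205, 108/205, 81/205)

This is a birth-death chain on three states, which satisfies detailed balance: π_1 · P_{12} = π_2 · P_{21} and π_2 · P_{23} = π_3 · P_{32}.
From π_1 · 3/4 = π_2 · 1/9: π_2/π_1 = (3/4)/(1/9) = 27/4.
From π_2 · 3/5 = π_3 · 4/5: π_3/π_2 = (3/5)/(4/5) = 3/4.
Take π_1 proportional to 1; then unnormalized π = (1, 27/4, 81/16). Normalize by dividing by the sum 205/16:
  π = (16/205, 108/205, 81/205).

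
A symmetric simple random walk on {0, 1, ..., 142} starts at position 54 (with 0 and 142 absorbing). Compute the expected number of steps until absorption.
E[τ | X_0 = 54] = 4752

Let v_k = E[τ | X_0 = k]. Boundary: v_0 = v_142 = 0. Recurrence: v_k = 1 + (v_{k-1} + v_{k+1})/2 for 1 ≤ k ≤ 141. The particular solution to v_k − (v_{k-1} + v_{k+1})/2 = 1 is v_k = −k^2. Adding homogeneous solution A + B k and matching boundaries gives v_k = k (142 − k). Substituting k = 54: v_54 = 54 · 88 = 4752.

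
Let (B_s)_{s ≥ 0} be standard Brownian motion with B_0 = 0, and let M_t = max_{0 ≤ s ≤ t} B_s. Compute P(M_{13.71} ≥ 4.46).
P(M_{13.71} ≥ 4.46) = 2·P(B_{13.71} ≥ 4.46) = 2(1 − Φ(4.46/√13.71)) ≈ 0.2284

By the reflection principle for Brownian motion, P(M_t ≥ a) = 2 · P(B_t ≥ a) for a ≥ 0. Since B_t ~ N(0, t), P(B_t ≥ 4.46) = 1 − Φ(4.46/√t) = 1 − Φ(4.46/√13.71) = 1 − Φ(1.2045). So
  P(M_{13.71} ≥ 4.46) = 2(1 − Φ(1.2045)) ≈ 0.2284.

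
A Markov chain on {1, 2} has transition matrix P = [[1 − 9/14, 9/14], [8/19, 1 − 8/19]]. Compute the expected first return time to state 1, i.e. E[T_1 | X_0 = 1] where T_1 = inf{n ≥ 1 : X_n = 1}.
E[T_1 | X_0 = 1] = 1/π_1 = 283/112

For an irreducible recurrent Markov chain with stationary distribution π, E[T_i | X_0 = i] = 1/π_i (Kac's formula). Here π_1 = (8/19)/(9/14 + 8/19) = (8/19)/(283/266) = 112/283, so E[T_1 | X_0 = 1] = 1/π_1 = (9/14 + 8/19)/(8/19) = (283/266)/(8/19) = 283/112.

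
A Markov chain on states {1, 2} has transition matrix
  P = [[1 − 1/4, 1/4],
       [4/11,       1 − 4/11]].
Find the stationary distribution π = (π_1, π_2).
π_1 = 16/27, π_2 = 11/27

Solve πP = π with π_1 + π_2 = 1. From πP = π: π_1 · (1 − 1/4) + π_2 · 4/11 = π_1 ⇒ π_2 · 4/11 = π_1 · 1/4 ⇒ π_2/π_1 = (1/4)/(4/11) = 11/16. Together with π_1 + π_2 = 1:
  π_1 = (4/11)/(1/4 + 4/11) = (4/11)/(27/44) = 16/27,
  π_2 = (1/4)/(1/4 + 4/11) = (1/4)/(27/44) = 11/27.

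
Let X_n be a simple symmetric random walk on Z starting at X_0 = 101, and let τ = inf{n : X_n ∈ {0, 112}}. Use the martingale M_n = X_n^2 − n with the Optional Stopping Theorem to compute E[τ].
E[τ] = 1111

M_n = X_n^2 − n is a martingale (since E[X_{n+1}^2 | F_n] = X_n^2 + 1). By OST (τ has finite mean in a bounded region), E[M_τ] = E[M_0] = X_0^2 − 0 = 101^2 = 10201. Also E[M_τ] = E[X_τ^2] − E[τ]. The walk exits at 0 or 112, with P(hit 112 first) = 101/112, so E[X_τ^2] = 112^2 · 101/112 + 0 = 11312. Thus E[τ] = E[X_τ^2] − E[M_τ] = 11312 − 10201 = 1111 = 101(112 − 101) = 1111.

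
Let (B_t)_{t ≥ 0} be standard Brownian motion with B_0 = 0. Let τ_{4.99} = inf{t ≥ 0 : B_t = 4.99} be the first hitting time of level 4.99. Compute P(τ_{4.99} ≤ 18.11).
P(τ_{4.99} ≤ 18.11) = 2(1 − Φ(4.99/√18.11)) = 2(1 − Φ(1.1726)) ≈ 0.2410

By the reflection principle for standard BM, P(τ_b ≤ t) = 2 · P(B_t ≥ b). Since B_t ~ N(0, t), P(B_t ≥ 4.99) = 1 − Φ(4.99/√t) = 1 − Φ(4.99/√18.11) = 1 − Φ(1.1726) ≈ 0.12048. Doubling: P(τ_{4.99} ≤ 18.11) ≈ 2 · 0.12048 = 0.24096 ≈ 0.2410.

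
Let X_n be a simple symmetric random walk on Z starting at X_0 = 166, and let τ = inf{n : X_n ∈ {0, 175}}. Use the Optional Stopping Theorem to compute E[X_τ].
E[X_τ] = 166

X_n is a martingale and τ is a bounded-mean stopping time (indeed τ is finite a.s. with bounded expectation since the walk is in a bounded region). By the OST, E[X_τ] = E[X_0] = 166. Equivalently: E[X_τ] = 175 · P(hit 175 first) + 0 · P(hit 0 first) = 175 · (166/175) = 166.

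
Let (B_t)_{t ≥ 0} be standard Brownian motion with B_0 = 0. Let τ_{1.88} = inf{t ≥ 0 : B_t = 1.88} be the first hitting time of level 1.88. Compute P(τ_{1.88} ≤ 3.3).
P(τ_{1.88} ≤ 3.3) = 2(1 − Φ(1.88/√3.3)) = 2(1 − Φ(1.0349)) ≈ 0.3007

By the reflection principle for standard BM, P(τ_b ≤ t) = 2 · P(B_t ≥ b). Since B_t ~ N(0, t), P(B_t ≥ 1.88) = 1 − Φ(1.88/√t) = 1 − Φ(1.88/√3.3) = 1 − Φ(1.0349) ≈ 0.15036. Doubling: P(τ_{1.88} ≤ 3.3) ≈ 2 · 0.15036 = 0.30072 ≈ 0.3007.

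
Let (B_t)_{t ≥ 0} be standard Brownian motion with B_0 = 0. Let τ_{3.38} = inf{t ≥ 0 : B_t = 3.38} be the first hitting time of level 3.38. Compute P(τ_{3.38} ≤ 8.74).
P(τ_{3.38} ≤ 8.74) = 2(1 − Φ(3.38/√8.74)) = 2(1 − Φ(1.1433)) ≈ 0.2529

By the reflection principle for standard BM, P(τ_b ≤ t) = 2 · P(B_t ≥ b). Since B_t ~ N(0, t), P(B_t ≥ 3.38) = 1 − Φ(3.38/√t) = 1 − Φ(3.38/√8.74) = 1 − Φ(1.1433) ≈ 0.12646. Doubling: P(τ_{3.38} ≤ 8.74) ≈ 2 · 0.12646 = 0.25292 ≈ 0.2529.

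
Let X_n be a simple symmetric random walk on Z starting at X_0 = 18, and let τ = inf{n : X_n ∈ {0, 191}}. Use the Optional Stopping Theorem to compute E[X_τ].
E[X_τ] = 18

X_n is a martingale and τ is a bounded-mean stopping time (indeed τ is finite a.s. with bounded expectation since the walk is in a bounded region). By the OST, E[X_τ] = E[X_0] = 18. Equivalently: E[X_τ] = 191 · P(hit 191 first) + 0 · P(hit 0 first) = 191 · (18/191) = 18.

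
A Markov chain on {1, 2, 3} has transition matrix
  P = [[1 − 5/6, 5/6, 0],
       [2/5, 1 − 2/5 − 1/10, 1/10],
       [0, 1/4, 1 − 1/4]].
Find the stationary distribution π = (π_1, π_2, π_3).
π = (12/47, 25/47, 10/47)

This is a birth-death chain on three states, which satisfies detailed balance: π_1 · P_{12} = π_2 · P_{21} and π_2 · P_{23} = π_3 · P_{32}.
From π_1 · 5/6 = π_2 · 2/5: π_2/π_1 = (5/6)/(2/5) = 25/12.
From π_2 · 1/10 = π_3 · 1/4: π_3/π_2 = (1/10)/(1/4) = 2/5.
Take π_1 proportional to 1; then unnormalized π = (1, 25/12, 5/6). Normalize by dividing by the sum 47/12:
  π = (12/47, 25/47, 10/47).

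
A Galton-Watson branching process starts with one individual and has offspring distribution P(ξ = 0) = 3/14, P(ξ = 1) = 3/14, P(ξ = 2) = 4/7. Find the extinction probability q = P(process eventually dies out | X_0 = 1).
q = 3/8

The pgf is f(s) = 3/14 + 3/14·s + 4/7·s². The extinction probability q is the smallest fixed point of f in [0, 1]. Setting s = f(s):
  4/7·s² + (3/14 − 1)·s + 3/14 = 0
  4/7·s² − (3/14 + 4/7)·s + 3/14 = 0
which factors as (s − 1)·(4/7·s − 3/14) = 0, giving roots s = 1 and s = (3/14)/(4/7) = 3/8.
Mean offspring μ = 3/14 + 2·4/7 = 19/14 > 1 (supercritical), so q < 1. The extinction probability is the smaller root: q = (3/14)/(4/7) = 3/8.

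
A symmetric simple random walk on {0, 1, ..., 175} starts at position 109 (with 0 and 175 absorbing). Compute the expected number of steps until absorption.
E[τ | X_0 = 109] = 7194

Let v_k = E[τ | X_0 = k]. Boundary: v_0 = v_175 = 0. Recurrence: v_k = 1 + (v_{k-1} + v_{k+1})/2 for 1 ≤ k ≤ 174. The particular solution to v_k − (v_{k-1} + v_{k+1})/2 = 1 is v_k = −k^2. Adding homogeneous solution A + B k and matching boundaries gives v_k = k (175 − k). Substituting k = 109: v_109 = 109 · 66 = 7194.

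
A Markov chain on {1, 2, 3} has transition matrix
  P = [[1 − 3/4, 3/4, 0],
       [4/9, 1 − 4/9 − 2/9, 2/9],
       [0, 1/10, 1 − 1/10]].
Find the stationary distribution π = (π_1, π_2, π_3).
π = (16/103, 27/103, 60/103)

This is a birth-death chain on three states, which satisfies detailed balance: π_1 · P_{12} = π_2 · P_{21} and π_2 · P_{23} = π_3 · P_{32}.
From π_1 · 3/4 = π_2 · 4/9: π_2/π_1 = (3/4)/(4/9) = 27/16.
From π_2 · 2/9 = π_3 · 1/10: π_3/π_2 = (2/9)/(1/10) = 20/9.
Take π_1 proportional to 1; then unnormalized π = (1, 27/16, 15/4). Normalize by dividing by the sum 103/16:
  π = (16/103, 27/103, 60/103).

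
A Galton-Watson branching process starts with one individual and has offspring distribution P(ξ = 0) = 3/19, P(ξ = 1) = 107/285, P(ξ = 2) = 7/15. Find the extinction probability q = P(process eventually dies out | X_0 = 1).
q = 45/133

The pgf is f(s) = 3/19 + 107/285·s + 7/15·s². The extinction probability q is the smallest fixed point of f in [0, 1]. Setting s = f(s):
  7/15·s² + (107/285 − 1)·s + 3/19 = 0
  7/15·s² − (3/19 + 7/15)·s + 3/19 = 0
which factors as (s − 1)·(7/15·s − 3/19) = 0, giving roots s = 1 and s = (3/19)/(7/15) = 45/133.
Mean offspring μ = 107/285 + 2·7/15 = 373/285 > 1 (supercritical), so q < 1. The extinction probability is the smaller root: q = (3/19)/(7/15) = 45/133.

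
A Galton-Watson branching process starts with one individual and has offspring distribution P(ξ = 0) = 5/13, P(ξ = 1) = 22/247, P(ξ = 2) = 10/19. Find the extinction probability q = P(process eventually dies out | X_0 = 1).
q = 19/26

The pgf is f(s) = 5/13 + 22/247·s + 10/19·s². The extinction probability q is the smallest fixed point of f in [0, 1]. Setting s = f(s):
  10/19·s² + (22/247 − 1)·s + 5/13 = 0
  10/19·s² − (5/13 + 10/19)·s + 5/13 = 0
which factors as (s − 1)·(10/19·s − 5/13) = 0, giving roots s = 1 and s = (5/13)/(10/19) = 19/26.
Mean offspring μ = 22/247 + 2·10/19 = 282/247 > 1 (supercritical), so q < 1. The extinction probability is the smaller root: q = (5/13)/(10/19) = 19/26.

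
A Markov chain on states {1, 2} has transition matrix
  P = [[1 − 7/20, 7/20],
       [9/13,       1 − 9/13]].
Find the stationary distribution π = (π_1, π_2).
π_1 = 180/271, π_2 = 91/271

Solve πP = π with π_1 + π_2 = 1. From πP = π: π_1 · (1 − 7/20) + π_2 · 9/13 = π_1 ⇒ π_2 · 9/13 = π_1 · 7/20 ⇒ π_2/π_1 = (7/20)/(9/13) = 91/180. Together with π_1 + π_2 = 1:
  π_1 = (9/13)/(7/20 + 9/13) = (9/13)/(271/260) = 180/271,
  π_2 = (7/20)/(7/20 + 9/13) = (7/20)/(271/260) = 91/271.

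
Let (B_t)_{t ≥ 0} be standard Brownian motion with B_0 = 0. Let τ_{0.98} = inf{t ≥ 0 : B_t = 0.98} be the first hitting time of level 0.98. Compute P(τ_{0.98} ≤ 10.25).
P(τ_{0.98} ≤ 10.25) = 2(1 − Φ(0.98/√10.25)) = 2(1 − Φ(0.3061)) ≈ 0.7595

By the reflection principle for standard BM, P(τ_b ≤ t) = 2 · P(B_t ≥ b). Since B_t ~ N(0, t), P(B_t ≥ 0.98) = 1 − Φ(0.98/√t) = 1 − Φ(0.98/√10.25) = 1 − Φ(0.3061) ≈ 0.37976. Doubling: P(τ_{0.98} ≤ 10.25) ≈ 2 · 0.37976 = 0.75952 ≈ 0.7595.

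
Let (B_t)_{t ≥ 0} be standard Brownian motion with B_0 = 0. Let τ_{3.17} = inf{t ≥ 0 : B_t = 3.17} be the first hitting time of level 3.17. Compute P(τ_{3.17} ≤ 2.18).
P(τ_{3.17} ≤ 2.18) = 2(1 − Φ(3.17/√2.18)) = 2(1 − Φ(2.1470)) ≈ 0.0318

By the reflection principle for standard BM, P(τ_b ≤ t) = 2 · P(B_t ≥ b). Since B_t ~ N(0, t), P(B_t ≥ 3.17) = 1 − Φ(3.17/√t) = 1 − Φ(3.17/√2.18) = 1 − Φ(2.1470) ≈ 0.01590. Doubling: P(τ_{3.17} ≤ 2.18) ≈ 2 · 0.01590 = 0.03180 ≈ 0.0318.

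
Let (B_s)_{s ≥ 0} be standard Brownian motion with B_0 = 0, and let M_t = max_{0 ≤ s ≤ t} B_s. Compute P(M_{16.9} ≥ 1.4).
P(M_{16.9} ≥ 1.4) = 2·P(B_{16.9} ≥ 1.4) = 2(1 − Φ(1.4/√16.9)) ≈ 0.7334

By the reflection principle for Brownian motion, P(M_t ≥ a) = 2 · P(B_t ≥ a) for a ≥ 0. Since B_t ~ N(0, t), P(B_t ≥ 1.4) = 1 − Φ(1.4/√t) = 1 − Φ(1.4/√16.9) = 1 − Φ(0.3406). So
  P(M_{16.9} ≥ 1.4) = 2(1 − Φ(0.3406)) ≈ 0.7334.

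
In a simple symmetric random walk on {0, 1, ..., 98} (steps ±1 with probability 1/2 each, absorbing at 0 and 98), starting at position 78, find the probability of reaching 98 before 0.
P(hit 98 before 0) = 78/98 = 39/49

Let u_k = P(hit 98 before 0 | start at k). Then u_0 = 0, u_98 = 1, and u_k = u_{k-1}/2 + u_{k+1}/2 for 1 ≤ k ≤ 97. This harmonic recurrence is solved by u_k = k/98, giving u_78 = 78/98 = 39/49.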